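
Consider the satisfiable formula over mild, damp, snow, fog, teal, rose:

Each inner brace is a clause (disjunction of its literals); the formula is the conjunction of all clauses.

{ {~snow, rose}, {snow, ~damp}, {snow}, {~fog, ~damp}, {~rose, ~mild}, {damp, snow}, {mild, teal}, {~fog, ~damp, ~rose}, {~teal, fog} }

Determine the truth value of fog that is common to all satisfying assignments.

Suppose fog = 0.
From the singleton clause (snow), snow = 1.
From the singleton clause (rose), rose = 1.
From the singleton clause (~mild), mild = 0.
From the singleton clause (teal), teal = 1.
But (~teal) is also a unit clause — contradiction.
So every satisfying assignment has fog = True.

True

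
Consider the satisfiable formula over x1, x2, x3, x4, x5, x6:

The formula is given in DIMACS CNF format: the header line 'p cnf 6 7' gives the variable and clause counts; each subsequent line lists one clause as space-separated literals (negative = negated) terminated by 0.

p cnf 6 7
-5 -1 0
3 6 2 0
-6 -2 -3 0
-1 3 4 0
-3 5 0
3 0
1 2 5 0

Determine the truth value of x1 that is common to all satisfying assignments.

False

Suppose x1 = True.
The clause (¬x5) is unit, so x5 = False.
The clause (¬x3) is unit, so x3 = False.
That conflicts with the unit clause (x3).
So every satisfying assignment has x1 = False.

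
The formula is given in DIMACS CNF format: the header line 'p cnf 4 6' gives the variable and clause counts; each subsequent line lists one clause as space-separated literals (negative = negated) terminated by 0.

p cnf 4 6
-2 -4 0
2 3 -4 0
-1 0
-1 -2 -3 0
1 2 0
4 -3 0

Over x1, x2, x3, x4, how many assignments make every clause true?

There are 2^4 = 16 truth assignments over (x1, x2, x3, x4).
Split on x2. With x2 = True, the clauses containing x2 are satisfied and ¬x2 drops from the rest; 1 of the 2^3 = 8 assignments to the other variables satisfy what remains.
With x2 = False, by the same count on the reduced clause set, 0 assignments work.
Total: 1 + 0 = 1.

1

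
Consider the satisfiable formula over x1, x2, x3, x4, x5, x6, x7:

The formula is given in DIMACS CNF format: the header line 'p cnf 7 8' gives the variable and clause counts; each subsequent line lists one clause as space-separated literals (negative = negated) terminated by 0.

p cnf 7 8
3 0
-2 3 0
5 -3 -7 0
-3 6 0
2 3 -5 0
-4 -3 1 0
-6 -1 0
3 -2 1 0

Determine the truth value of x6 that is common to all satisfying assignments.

True

Suppose x6 = False.
The clause (x3) is unit, so x3 = True.
Now (¬x3) is unsatisfied and unit — conflict.
So every satisfying assignment has x6 = True.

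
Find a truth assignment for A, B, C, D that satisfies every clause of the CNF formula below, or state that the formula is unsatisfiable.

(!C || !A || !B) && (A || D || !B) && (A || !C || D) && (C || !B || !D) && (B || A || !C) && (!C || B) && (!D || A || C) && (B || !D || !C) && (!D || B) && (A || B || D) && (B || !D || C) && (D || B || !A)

Branch on C: set C = false.
Branch on B: set B = true.
From the singleton clause (!D), D = false.
From the singleton clause (A), A = true.
All clauses are satisfied.

A ↦ true; B ↦ true; C ↦ false; D ↦ false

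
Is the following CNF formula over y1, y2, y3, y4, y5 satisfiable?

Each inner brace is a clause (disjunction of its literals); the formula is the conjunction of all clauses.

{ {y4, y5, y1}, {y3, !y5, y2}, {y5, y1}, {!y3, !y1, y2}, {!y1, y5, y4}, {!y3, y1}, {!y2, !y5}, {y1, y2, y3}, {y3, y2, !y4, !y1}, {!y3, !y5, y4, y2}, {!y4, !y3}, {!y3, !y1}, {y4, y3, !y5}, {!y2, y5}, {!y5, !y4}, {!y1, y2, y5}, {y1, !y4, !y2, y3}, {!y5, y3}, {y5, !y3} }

No

Branch on y5: set y5 = true.
From the singleton clause (!y2), y2 = false.
From the singleton clause (y3), y3 = true.
From the singleton clause (!y1), y1 = false.
Now (y1) is unsatisfied and unit — conflict.
So y5 must be the other value — set y5 = false.
From the singleton clause (y1), y1 = true.
From the singleton clause (y4), y4 = true.
From the singleton clause (!y3), y3 = false.
From the singleton clause (y2), y2 = true.
Now (!y2) is unsatisfied and unit — conflict.
Neither y5 = true nor y5 = false works.
No assignment satisfies every clause.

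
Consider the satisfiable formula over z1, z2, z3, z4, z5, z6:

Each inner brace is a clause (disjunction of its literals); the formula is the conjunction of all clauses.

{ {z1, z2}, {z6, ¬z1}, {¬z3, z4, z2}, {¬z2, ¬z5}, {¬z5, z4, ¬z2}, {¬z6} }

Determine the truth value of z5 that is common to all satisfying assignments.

False

Suppose z5 = True.
From the singleton clause (¬z2), z2 = False.
From the singleton clause (z1), z1 = True.
From the singleton clause (z6), z6 = True.
Now (¬z6) is unsatisfied and unit — conflict.
So every satisfying assignment has z5 = False.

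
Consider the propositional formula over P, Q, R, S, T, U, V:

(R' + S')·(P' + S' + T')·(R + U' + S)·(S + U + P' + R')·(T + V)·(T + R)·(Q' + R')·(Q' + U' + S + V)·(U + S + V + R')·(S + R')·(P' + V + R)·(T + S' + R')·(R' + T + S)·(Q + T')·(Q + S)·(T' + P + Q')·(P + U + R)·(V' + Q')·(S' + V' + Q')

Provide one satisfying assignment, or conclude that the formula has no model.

Case R = 0:
From the singleton clause (T), T = 1.
From the singleton clause (Q), Q = 1.
From the singleton clause (P), P = 1.
From the singleton clause (S'), S = 0.
From the singleton clause (U'), U = 0.
From the singleton clause (V), V = 1.
Now (V') is unsatisfied and unit — conflict.
So R must be the other value — set R = 1.
From the singleton clause (S'), S = 0.
Now (S) is unsatisfied and unit — conflict.
Both values of R lead to a conflict.

UNSATISFIABLE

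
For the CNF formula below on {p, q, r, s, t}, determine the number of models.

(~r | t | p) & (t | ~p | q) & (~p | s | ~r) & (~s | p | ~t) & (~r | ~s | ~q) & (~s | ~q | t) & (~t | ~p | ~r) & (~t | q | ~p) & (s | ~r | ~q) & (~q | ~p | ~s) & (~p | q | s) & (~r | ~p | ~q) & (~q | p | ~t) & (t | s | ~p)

6

There are 2^5 = 32 truth assignments over (p, q, r, s, t).
Split on t. With t = 1, the clauses containing t are satisfied and ~t drops from the rest; 3 of the 2^4 = 16 assignments to the other variables satisfy what remains.
With t = 0, by the same count on the reduced clause set, 3 assignments work.
Total: 3 + 3 = 6.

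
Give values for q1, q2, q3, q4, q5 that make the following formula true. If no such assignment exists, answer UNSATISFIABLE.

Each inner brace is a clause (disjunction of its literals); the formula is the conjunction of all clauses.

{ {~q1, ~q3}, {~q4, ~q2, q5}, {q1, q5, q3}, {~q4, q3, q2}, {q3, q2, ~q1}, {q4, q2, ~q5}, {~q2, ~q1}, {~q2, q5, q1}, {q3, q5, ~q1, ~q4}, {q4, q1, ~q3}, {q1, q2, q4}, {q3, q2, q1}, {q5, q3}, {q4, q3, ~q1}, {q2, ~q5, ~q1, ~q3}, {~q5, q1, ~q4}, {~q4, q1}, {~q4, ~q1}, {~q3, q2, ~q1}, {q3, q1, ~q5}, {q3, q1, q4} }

UNSATISFIABLE

Try q1 = 0.
The clause (~q4) is unit, so q4 = 0.
The clause (~q3) is unit, so q3 = 0.
Now (q3) is unsatisfied and unit — conflict.
So q1 must be the other value — set q1 = 1.
The clause (~q3) is unit, so q3 = 0.
The clause (q2) is unit, so q2 = 1.
Now (~q2) is unsatisfied and unit — conflict.
Both values of q1 lead to a conflict.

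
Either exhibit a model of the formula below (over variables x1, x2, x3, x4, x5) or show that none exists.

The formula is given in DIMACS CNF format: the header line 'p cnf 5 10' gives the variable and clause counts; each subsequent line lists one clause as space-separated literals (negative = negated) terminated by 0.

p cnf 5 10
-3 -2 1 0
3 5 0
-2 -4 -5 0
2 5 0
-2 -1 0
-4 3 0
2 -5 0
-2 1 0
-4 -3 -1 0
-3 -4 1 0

UNSATISFIABLE

Case x3 = True:
Case x2 = False:
(x5) alone gives x5 = True.
Now (¬x5) is unsatisfied and unit — conflict.
Backtrack on x2: now try x2 = True.
(x1) alone gives x1 = True.
Now (¬x1) is unsatisfied and unit — conflict.
Neither x2 = True nor x2 = False works.
Backtrack on x3: now try x3 = False.
(x5) alone gives x5 = True.
(¬x4) alone gives x4 = False.
(x2) alone gives x2 = True.
(¬x1) alone gives x1 = False.
Now (x1) is unsatisfied and unit — conflict.
Neither x3 = True nor x3 = False works.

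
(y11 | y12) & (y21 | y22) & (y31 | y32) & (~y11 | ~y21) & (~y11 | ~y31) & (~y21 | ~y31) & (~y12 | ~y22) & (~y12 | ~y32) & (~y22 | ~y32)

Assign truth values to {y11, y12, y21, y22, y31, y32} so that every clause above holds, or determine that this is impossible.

Case y11 = 1:
(~y21) alone gives y21 = 0.
(y22) alone gives y22 = 1.
(~y31) alone gives y31 = 0.
(y32) alone gives y32 = 1.
That conflicts with the unit clause (~y32).
Undo y11 and try y11 = 0.
(y12) alone gives y12 = 1.
(~y22) alone gives y22 = 0.
(y21) alone gives y21 = 1.
(~y31) alone gives y31 = 0.
(y32) alone gives y32 = 1.
That conflicts with the unit clause (~y32).
Either choice for y11 ends in contradiction.

UNSATISFIABLE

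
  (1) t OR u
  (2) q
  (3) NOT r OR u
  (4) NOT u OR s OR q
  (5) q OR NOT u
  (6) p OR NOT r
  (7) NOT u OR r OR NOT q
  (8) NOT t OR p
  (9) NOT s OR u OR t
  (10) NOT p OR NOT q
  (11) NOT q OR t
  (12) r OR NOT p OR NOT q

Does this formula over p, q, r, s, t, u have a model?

No

The clause (q) is unit, so q = true.
The clause (NOT p) is unit, so p = false.
The clause (NOT r) is unit, so r = false.
The clause (NOT u) is unit, so u = false.
The clause (t) is unit, so t = true.
That conflicts with the unit clause (NOT t).
No assignment satisfies every clause.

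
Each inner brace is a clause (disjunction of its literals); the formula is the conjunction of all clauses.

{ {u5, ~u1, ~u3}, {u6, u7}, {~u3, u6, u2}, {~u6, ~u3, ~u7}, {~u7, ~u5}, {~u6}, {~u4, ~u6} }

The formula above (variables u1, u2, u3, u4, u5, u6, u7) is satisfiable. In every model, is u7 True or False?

Suppose u7 = 0.
Unit clause (u6) forces u6 = 1.
That conflicts with the unit clause (~u6).
So every satisfying assignment has u7 = True.

True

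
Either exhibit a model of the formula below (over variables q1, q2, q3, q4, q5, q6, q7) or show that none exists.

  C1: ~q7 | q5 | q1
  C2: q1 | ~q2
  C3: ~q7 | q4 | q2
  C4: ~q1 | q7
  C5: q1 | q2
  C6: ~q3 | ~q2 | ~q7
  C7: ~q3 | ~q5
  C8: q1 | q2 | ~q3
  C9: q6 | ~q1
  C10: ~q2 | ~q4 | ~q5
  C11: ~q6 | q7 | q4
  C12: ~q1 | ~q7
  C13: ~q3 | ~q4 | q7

Branch on q1: set q1 = 1.
Unit clause (q7) forces q7 = 1.
Now (~q7) is unsatisfied and unit — conflict.
So q1 must be the other value — set q1 = 0.
Unit clause (~q2) forces q2 = 0.
Now (q2) is unsatisfied and unit — conflict.
Both values of q1 lead to a conflict.

UNSATISFIABLE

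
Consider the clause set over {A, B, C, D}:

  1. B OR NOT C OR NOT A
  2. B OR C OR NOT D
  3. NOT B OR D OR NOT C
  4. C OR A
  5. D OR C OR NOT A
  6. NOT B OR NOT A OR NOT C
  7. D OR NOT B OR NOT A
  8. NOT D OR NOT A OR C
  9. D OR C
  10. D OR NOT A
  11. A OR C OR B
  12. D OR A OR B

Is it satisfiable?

Yes, satisfiable

Case C = true:
Case B = true:
From the singleton clause (D), D = true.
From the singleton clause (NOT A), A = false.
Every clause now holds.
A satisfying assignment: A ↦ false; B ↦ true; C ↦ true; D ↦ true.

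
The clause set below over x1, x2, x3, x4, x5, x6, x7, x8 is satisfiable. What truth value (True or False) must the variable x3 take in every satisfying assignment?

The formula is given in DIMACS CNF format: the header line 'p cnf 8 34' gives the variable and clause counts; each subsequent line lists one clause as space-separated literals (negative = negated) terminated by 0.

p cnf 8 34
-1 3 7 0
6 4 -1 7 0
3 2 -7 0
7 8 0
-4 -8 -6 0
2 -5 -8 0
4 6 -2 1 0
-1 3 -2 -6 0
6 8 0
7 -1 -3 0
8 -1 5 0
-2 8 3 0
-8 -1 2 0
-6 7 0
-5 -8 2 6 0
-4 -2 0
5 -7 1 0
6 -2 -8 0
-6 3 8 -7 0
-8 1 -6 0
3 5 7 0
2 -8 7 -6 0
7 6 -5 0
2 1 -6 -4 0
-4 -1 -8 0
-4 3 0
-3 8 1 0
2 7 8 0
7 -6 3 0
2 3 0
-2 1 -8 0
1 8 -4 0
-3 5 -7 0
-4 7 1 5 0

True

Suppose x3 = False.
The clause (¬x4) is unit, so x4 = False.
The clause (x2) is unit, so x2 = True.
The clause (x8) is unit, so x8 = True.
The clause (x6) is unit, so x6 = True.
The clause (¬x1) is unit, so x1 = False.
Now (x1) is unsatisfied and unit — conflict.
So every satisfying assignment has x3 = True.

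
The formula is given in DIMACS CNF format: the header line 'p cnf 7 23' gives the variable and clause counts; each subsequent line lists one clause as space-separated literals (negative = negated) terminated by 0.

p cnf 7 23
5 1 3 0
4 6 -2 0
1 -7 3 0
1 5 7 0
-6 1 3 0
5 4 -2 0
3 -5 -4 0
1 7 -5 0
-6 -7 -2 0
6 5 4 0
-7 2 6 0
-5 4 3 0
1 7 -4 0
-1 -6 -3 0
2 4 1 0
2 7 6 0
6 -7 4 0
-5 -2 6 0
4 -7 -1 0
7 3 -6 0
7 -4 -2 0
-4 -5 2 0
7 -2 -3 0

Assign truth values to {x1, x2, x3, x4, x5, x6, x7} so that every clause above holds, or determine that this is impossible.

x1=False; x2=False; x3=True; x4=True; x5=False; x6=True; x7=True

Branch on x5: set x5 = False.
Branch on x1: set x1 = False.
(x3) alone gives x3 = True.
(x7) alone gives x7 = True.
Branch on x4: set x4 = True.
Branch on x6: set x6 = True.
(¬x2) alone gives x2 = False.
Every clause now holds.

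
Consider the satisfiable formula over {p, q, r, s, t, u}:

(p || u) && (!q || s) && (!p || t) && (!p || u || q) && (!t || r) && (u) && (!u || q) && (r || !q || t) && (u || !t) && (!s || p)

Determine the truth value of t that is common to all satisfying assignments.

True

Suppose t = false.
The clause (!p) is unit, so p = false.
The clause (u) is unit, so u = true.
The clause (q) is unit, so q = true.
The clause (s) is unit, so s = true.
Now (!s) is unsatisfied and unit — conflict.
So every satisfying assignment has t = True.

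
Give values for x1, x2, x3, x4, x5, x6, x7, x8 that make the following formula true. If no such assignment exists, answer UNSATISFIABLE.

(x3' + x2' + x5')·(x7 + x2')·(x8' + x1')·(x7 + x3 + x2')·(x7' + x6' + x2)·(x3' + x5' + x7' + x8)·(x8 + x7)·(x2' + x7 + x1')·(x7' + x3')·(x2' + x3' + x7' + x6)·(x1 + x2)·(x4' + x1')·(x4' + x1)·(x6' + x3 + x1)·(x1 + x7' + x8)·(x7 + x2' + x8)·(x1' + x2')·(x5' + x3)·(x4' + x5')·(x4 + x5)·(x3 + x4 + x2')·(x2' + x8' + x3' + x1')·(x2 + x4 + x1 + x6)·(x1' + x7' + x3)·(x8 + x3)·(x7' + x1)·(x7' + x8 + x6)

UNSATISFIABLE

Suppose x7 = 1.
The clause (x3') is unit, so x3 = 0.
The clause (x5') is unit, so x5 = 0.
The clause (x4) is unit, so x4 = 1.
The clause (x1') is unit, so x1 = 0.
Now (x1) is unsatisfied and unit — conflict.
Backtrack on x7: now try x7 = 0.
The clause (x2') is unit, so x2 = 0.
The clause (x8) is unit, so x8 = 1.
The clause (x1') is unit, so x1 = 0.
Now (x1) is unsatisfied and unit — conflict.
Both values of x7 lead to a conflict.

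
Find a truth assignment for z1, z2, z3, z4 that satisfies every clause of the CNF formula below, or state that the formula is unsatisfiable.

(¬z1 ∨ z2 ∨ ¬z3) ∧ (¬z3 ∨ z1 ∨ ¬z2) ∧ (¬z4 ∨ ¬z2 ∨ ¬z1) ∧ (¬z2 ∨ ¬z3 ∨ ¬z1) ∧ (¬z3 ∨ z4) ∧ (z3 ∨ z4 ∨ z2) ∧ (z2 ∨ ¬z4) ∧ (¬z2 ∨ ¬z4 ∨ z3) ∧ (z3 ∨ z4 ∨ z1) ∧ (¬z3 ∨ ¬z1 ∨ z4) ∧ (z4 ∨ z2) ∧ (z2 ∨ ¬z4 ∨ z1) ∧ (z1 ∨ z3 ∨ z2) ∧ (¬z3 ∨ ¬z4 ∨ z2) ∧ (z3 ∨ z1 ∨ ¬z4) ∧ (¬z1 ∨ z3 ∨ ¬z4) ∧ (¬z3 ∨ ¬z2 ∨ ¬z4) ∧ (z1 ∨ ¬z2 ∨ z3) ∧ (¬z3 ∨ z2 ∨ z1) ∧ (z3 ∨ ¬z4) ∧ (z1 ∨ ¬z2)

Branch on z3: set z3 = False.
(¬z4) alone gives z4 = False.
(z2) alone gives z2 = True.
(z1) alone gives z1 = True.
Every clause now holds.

z1=True, z2=True, z3=False, z4=False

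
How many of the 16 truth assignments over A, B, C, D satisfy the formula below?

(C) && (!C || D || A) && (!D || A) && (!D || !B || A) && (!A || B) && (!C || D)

1

There are 2^4 = 16 truth assignments over (A, B, C, D).
Split on C. With C = true, the clauses containing C are satisfied and !C drops from the rest; 1 of the 2^3 = 8 assignments to the other variables satisfy what remains.
With C = false, by the same count on the reduced clause set, 0 assignments work.
(One model: A=T, B=T, C=T, D=T.)
Total: 1 + 0 = 1.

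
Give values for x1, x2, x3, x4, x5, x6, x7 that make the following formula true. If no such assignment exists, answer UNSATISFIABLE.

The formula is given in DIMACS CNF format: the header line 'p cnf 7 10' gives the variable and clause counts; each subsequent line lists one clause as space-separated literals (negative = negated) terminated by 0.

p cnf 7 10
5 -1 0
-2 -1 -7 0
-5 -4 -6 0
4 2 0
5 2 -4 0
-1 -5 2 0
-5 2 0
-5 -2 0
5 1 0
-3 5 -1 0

UNSATISFIABLE

Suppose x5 = True.
The clause (x2) is unit, so x2 = True.
But (¬x2) is also a unit clause — contradiction.
So x5 must be the other value — set x5 = False.
The clause (¬x1) is unit, so x1 = False.
But (x1) is also a unit clause — contradiction.
Both values of x5 lead to a conflict.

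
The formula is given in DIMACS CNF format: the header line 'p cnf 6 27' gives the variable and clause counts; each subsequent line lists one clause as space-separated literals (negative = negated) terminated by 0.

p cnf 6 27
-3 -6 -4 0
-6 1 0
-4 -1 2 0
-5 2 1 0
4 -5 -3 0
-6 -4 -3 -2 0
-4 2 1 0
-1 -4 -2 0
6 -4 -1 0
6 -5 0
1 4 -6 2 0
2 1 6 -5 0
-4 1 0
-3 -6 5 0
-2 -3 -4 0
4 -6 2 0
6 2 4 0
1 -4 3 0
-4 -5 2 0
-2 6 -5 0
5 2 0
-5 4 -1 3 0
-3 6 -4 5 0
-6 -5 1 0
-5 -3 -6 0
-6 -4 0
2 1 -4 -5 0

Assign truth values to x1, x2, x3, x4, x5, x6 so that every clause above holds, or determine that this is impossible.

x1=True, x2=True, x3=True, x4=False, x5=False, x6=False

Branch on x6: set x6 = False.
From the singleton clause (¬x5), x5 = False.
From the singleton clause (x2), x2 = True.
Branch on x1: set x1 = True.
From the singleton clause (¬x4), x4 = False.
Every clause is now satisfied; x3 is unconstrained.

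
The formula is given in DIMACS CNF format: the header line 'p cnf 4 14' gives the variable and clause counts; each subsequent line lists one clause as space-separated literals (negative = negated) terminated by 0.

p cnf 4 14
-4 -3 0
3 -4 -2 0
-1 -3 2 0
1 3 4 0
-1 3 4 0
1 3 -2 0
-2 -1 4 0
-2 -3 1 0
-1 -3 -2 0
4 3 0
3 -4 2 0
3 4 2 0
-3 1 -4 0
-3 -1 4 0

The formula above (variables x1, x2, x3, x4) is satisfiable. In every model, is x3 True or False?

True

Suppose x3 = False.
(x4) alone gives x4 = True.
(¬x2) alone gives x2 = False.
But (x2) is also a unit clause — contradiction.
So every satisfying assignment has x3 = True.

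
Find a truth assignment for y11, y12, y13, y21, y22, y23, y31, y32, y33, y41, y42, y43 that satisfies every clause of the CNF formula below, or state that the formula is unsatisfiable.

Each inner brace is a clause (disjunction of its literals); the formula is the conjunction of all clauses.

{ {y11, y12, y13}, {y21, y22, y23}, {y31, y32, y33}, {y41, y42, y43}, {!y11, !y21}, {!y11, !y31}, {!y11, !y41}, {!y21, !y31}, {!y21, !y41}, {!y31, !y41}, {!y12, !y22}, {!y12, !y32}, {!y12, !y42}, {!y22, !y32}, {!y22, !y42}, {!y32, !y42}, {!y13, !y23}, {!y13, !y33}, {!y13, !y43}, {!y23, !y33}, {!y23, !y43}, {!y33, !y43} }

UNSATISFIABLE

Branch on y11: set y11 = false.
Branch on y12: set y12 = true.
The clause (!y22) is unit, so y22 = false.
The clause (!y32) is unit, so y32 = false.
The clause (!y42) is unit, so y42 = false.
Branch on y21: set y21 = true.
The clause (!y31) is unit, so y31 = false.
The clause (y33) is unit, so y33 = true.
The clause (!y41) is unit, so y41 = false.
The clause (y43) is unit, so y43 = true.
That conflicts with the unit clause (!y43).
That branch fails; take y21 = false instead.
The clause (y23) is unit, so y23 = true.
The clause (!y13) is unit, so y13 = false.
The clause (!y33) is unit, so y33 = false.
The clause (y31) is unit, so y31 = true.
The clause (!y41) is unit, so y41 = false.
The clause (y43) is unit, so y43 = true.
That conflicts with the unit clause (!y43).
Neither y21 = true nor y21 = false works.
That branch fails; take y12 = false instead.
The clause (y13) is unit, so y13 = true.
The clause (!y23) is unit, so y23 = false.
The clause (!y33) is unit, so y33 = false.
The clause (!y43) is unit, so y43 = false.
Branch on y21: set y21 = true.
The clause (!y31) is unit, so y31 = false.
The clause (y32) is unit, so y32 = true.
The clause (!y41) is unit, so y41 = false.
The clause (y42) is unit, so y42 = true.
That conflicts with the unit clause (!y42).
That branch fails; take y21 = false instead.
The clause (y22) is unit, so y22 = true.
The clause (!y32) is unit, so y32 = false.
The clause (y31) is unit, so y31 = true.
The clause (!y41) is unit, so y41 = false.
The clause (y42) is unit, so y42 = true.
That conflicts with the unit clause (!y42).
Neither y21 = true nor y21 = false works.
Neither y12 = true nor y12 = false works.
That branch fails; take y11 = true instead.
The clause (!y21) is unit, so y21 = false.
The clause (!y31) is unit, so y31 = false.
The clause (!y41) is unit, so y41 = false.
Branch on y22: set y22 = true.
The clause (!y12) is unit, so y12 = false.
The clause (!y32) is unit, so y32 = false.
The clause (y33) is unit, so y33 = true.
The clause (!y42) is unit, so y42 = false.
The clause (y43) is unit, so y43 = true.
That conflicts with the unit clause (!y43).
That branch fails; take y22 = false instead.
The clause (y23) is unit, so y23 = true.
The clause (!y13) is unit, so y13 = false.
The clause (!y33) is unit, so y33 = false.
The clause (y32) is unit, so y32 = true.
The clause (!y12) is unit, so y12 = false.
The clause (!y42) is unit, so y42 = false.
The clause (y43) is unit, so y43 = true.
That conflicts with the unit clause (!y43).
Neither y22 = true nor y22 = false works.
Neither y11 = true nor y11 = false works.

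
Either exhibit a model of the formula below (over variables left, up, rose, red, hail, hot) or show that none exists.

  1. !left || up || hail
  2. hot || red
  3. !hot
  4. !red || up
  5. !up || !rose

From the singleton clause (!hot), hot = false.
From the singleton clause (red), red = true.
From the singleton clause (up), up = true.
From the singleton clause (!rose), rose = false.
Every clause is now satisfied; left, hail are unconstrained.

left=true; up=true; rose=false; red=true; hail=false; hot=false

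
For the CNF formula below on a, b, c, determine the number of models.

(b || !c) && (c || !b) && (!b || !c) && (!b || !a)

There are 2^3 = 8 truth assignments over (a, b, c).
Check each against the 4 clauses (columns in the order a, b, c):
  F F F  ✓ satisfies all
  F F T  ✗ fails (b || !c)
  F T F  ✗ fails (c || !b)
  F T T  ✗ fails (!b || !c)
  T F F  ✓ satisfies all
  T F T  ✗ fails (b || !c)
  T T F  ✗ fails (c || !b)
  T T T  ✗ fails (!b || !c)
2 of the 8 rows are models.

2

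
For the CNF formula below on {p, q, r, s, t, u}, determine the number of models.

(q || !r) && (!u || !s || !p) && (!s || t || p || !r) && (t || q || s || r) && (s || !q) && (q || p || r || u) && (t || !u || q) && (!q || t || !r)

There are 2^6 = 64 truth assignments over (p, q, r, s, t, u).
Split on q. With q = true, the clauses containing q are satisfied and !q drops from the rest; 9 of the 2^5 = 32 assignments to the other variables satisfy what remains.
With q = false, by the same count on the reduced clause set, 6 assignments work.
Total: 9 + 6 = 15.

15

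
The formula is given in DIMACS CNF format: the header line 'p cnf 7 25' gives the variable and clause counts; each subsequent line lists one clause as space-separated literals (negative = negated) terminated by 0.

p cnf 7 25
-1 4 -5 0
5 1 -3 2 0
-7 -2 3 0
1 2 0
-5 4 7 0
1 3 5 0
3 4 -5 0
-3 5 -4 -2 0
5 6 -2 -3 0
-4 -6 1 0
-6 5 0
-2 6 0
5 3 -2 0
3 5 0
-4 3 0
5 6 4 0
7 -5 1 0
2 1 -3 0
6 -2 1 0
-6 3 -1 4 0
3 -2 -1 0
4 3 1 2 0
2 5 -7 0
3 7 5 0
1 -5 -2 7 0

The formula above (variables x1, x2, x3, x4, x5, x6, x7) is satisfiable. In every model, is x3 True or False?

Suppose x3 = False.
Unit clause (x5) forces x5 = True.
Unit clause (x4) forces x4 = True.
But (¬x4) is also a unit clause — contradiction.
So every satisfying assignment has x3 = True.

True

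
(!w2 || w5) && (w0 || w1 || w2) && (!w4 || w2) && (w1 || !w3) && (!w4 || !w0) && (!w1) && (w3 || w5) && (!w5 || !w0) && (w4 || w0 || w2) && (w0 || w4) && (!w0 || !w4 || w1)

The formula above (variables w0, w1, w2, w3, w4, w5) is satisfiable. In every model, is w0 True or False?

Suppose w0 = true.
(!w4) alone gives w4 = false.
(!w1) alone gives w1 = false.
(!w3) alone gives w3 = false.
(w5) alone gives w5 = true.
Now (!w5) is unsatisfied and unit — conflict.
So every satisfying assignment has w0 = False.

False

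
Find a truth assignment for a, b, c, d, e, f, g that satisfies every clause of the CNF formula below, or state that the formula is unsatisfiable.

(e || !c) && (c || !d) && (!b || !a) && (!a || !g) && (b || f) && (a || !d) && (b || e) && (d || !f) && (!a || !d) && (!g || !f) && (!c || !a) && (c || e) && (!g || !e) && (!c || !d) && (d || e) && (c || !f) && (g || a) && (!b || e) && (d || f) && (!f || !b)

UNSATISFIABLE

Suppose e = true.
Unit clause (!g) forces g = false.
Unit clause (a) forces a = true.
Unit clause (!b) forces b = false.
Unit clause (f) forces f = true.
Unit clause (d) forces d = true.
But (!d) is also a unit clause — contradiction.
Backtrack on e: now try e = false.
Unit clause (!c) forces c = false.
But (c) is also a unit clause — contradiction.
Either choice for e ends in contradiction.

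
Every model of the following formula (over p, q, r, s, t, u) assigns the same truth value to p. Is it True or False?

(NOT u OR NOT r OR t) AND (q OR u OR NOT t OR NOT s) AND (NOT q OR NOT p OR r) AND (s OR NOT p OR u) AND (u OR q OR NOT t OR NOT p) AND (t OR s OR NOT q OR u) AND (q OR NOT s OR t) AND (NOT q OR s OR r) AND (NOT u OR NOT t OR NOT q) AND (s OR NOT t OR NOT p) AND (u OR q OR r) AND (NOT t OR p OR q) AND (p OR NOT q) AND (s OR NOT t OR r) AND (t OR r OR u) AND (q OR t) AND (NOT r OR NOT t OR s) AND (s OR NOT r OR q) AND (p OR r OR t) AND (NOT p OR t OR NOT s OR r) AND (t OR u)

Suppose p = false.
(NOT q) alone gives q = false.
(NOT t) alone gives t = false.
That conflicts with the unit clause (t).
So every satisfying assignment has p = True.

True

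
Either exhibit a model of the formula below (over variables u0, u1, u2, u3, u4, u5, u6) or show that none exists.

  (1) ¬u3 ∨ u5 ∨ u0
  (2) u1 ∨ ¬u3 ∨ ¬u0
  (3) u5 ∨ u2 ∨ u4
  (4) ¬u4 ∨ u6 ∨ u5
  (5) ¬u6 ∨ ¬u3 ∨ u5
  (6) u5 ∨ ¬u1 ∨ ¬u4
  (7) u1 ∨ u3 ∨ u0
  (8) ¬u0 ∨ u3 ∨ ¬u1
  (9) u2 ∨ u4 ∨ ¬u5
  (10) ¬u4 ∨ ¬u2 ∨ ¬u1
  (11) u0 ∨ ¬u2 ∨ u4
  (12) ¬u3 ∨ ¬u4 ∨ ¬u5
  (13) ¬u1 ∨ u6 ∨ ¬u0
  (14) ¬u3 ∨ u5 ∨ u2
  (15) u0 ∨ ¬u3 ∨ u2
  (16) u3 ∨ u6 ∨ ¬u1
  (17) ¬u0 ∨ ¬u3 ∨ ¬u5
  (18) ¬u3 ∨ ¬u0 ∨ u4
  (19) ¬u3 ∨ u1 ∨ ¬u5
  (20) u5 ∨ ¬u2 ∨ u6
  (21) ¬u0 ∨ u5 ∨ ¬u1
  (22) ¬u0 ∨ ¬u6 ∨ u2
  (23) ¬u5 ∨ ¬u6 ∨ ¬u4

u0: True,  u1: False,  u2: True,  u3: False,  u4: True,  u5: False,  u6: True

Branch on u3: set u3 = False.
Branch on u1: set u1 = False.
The clause (u0) is unit, so u0 = True.
Branch on u6: set u6 = True.
The clause (u2) is unit, so u2 = True.
Branch on u5: set u5 = False.
Every clause is now satisfied; u4 is unconstrained.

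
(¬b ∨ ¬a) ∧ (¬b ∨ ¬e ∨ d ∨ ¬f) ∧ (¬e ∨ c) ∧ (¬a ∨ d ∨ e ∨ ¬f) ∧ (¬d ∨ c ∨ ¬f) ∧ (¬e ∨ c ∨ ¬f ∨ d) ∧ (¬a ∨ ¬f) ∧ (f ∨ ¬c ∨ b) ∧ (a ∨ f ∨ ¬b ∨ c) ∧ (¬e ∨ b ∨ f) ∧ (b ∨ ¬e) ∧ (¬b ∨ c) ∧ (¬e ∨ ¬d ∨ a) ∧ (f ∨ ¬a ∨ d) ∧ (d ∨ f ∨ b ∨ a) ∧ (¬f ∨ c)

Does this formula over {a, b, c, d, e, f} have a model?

Yes, satisfiable

Try b = True.
Unit clause (¬a) forces a = False.
Unit clause (c) forces c = True.
Try e = True.
Unit clause (¬d) forces d = False.
Unit clause (¬f) forces f = False.
All clauses are satisfied.
A satisfying assignment: a: False; b: True; c: True; d: False; e: True; f: False.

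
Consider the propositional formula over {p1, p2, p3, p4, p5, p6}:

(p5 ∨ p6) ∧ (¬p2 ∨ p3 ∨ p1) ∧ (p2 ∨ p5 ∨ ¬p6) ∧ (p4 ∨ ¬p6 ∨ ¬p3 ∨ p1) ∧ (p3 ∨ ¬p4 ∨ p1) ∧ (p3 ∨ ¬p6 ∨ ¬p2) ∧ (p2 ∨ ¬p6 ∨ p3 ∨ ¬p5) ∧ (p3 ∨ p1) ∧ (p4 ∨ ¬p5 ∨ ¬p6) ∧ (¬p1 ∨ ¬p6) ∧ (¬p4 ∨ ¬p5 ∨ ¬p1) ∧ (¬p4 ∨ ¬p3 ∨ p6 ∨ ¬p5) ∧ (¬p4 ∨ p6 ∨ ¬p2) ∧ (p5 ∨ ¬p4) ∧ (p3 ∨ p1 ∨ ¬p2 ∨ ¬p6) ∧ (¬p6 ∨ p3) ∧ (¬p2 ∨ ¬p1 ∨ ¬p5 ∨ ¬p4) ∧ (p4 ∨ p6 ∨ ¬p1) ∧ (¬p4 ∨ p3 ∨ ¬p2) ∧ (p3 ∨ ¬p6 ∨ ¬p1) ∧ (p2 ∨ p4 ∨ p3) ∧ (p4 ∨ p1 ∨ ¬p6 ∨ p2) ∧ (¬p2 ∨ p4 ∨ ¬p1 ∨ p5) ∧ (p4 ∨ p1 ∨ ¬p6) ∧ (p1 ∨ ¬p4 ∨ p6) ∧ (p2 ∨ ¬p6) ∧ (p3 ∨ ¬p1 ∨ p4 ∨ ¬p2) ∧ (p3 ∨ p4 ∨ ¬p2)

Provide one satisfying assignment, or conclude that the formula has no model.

Case p5 = True:
Case p3 = True:
Case p4 = False:
Unit clause (¬p6) forces p6 = False.
Unit clause (¬p1) forces p1 = False.
No clause remains; p2 is free.

p1: False, p2: True, p3: True, p4: False, p5: True, p6: False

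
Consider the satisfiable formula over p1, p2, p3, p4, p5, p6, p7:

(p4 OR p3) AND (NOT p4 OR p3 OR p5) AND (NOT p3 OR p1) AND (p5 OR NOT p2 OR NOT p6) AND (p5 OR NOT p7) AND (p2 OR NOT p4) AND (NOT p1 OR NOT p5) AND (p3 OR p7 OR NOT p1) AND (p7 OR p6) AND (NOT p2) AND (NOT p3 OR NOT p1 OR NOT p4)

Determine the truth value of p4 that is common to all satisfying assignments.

Suppose p4 = true.
The clause (p2) is unit, so p2 = true.
Now (NOT p2) is unsatisfied and unit — conflict.
So every satisfying assignment has p4 = False.

False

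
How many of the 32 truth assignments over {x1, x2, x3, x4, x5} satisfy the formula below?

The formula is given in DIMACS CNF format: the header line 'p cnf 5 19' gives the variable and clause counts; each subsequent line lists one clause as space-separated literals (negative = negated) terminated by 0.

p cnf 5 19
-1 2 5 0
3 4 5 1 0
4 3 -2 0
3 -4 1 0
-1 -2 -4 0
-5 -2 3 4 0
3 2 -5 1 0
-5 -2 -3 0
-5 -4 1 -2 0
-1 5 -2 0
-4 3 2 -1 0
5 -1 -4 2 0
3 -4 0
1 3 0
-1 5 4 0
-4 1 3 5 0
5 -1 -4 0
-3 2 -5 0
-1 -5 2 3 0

4

There are 2^5 = 32 truth assignments over (x1, x2, x3, x4, x5).
Split on x4. With x4 = True, the clauses containing x4 are satisfied and ¬x4 drops from the rest; 2 of the 2^4 = 16 assignments to the other variables satisfy what remains.
With x4 = False, by the same count on the reduced clause set, 2 assignments work.
(One model: x1=F, x2=F, x3=T, x4=F, x5=F.)
Total: 2 + 2 = 4.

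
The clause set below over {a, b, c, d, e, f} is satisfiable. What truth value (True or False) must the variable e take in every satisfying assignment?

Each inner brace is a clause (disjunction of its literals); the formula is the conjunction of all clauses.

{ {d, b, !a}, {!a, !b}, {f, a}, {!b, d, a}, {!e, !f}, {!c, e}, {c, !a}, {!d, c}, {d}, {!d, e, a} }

Suppose e = false.
From the singleton clause (!c), c = false.
From the singleton clause (!a), a = false.
From the singleton clause (f), f = true.
From the singleton clause (!d), d = false.
Now (d) is unsatisfied and unit — conflict.
So every satisfying assignment has e = True.

True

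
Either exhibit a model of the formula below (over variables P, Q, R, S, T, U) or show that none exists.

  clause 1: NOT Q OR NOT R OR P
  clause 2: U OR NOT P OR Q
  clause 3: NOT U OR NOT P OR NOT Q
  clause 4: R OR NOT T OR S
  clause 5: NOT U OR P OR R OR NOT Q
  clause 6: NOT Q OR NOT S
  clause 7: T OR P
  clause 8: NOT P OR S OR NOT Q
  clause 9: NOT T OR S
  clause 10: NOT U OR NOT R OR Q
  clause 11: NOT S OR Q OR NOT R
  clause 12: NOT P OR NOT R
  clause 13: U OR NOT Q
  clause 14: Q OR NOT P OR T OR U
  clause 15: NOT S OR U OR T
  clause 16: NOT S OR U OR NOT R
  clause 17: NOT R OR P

P=false,  Q=false,  R=false,  S=true,  T=true,  U=true

Branch on Q: set Q = false.
Branch on U: set U = true.
From the singleton clause (NOT R), R = false.
Branch on T: set T = true.
From the singleton clause (S), S = true.
All clauses hold; P can take either value.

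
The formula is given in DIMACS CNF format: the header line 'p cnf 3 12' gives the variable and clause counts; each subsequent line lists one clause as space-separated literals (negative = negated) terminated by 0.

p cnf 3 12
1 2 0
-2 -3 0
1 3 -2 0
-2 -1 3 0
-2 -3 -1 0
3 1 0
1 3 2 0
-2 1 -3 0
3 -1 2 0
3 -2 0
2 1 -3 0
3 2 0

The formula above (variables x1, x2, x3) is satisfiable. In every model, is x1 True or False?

Suppose x1 = False.
From the singleton clause (x2), x2 = True.
From the singleton clause (¬x3), x3 = False.
Now (x3) is unsatisfied and unit — conflict.
So every satisfying assignment has x1 = True.

True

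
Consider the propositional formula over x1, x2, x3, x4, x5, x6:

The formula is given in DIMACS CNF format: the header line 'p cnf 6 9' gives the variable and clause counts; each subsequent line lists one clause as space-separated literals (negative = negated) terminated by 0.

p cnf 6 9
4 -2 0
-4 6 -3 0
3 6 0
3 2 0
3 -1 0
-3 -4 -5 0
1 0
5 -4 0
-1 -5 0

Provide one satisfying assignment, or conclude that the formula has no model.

(x1) alone gives x1 = True.
(x3) alone gives x3 = True.
(¬x5) alone gives x5 = False.
(¬x4) alone gives x4 = False.
(¬x2) alone gives x2 = False.
All clauses hold; x6 can take either value.

x1 ↦ True, x2 ↦ False, x3 ↦ True, x4 ↦ False, x5 ↦ False, x6 ↦ False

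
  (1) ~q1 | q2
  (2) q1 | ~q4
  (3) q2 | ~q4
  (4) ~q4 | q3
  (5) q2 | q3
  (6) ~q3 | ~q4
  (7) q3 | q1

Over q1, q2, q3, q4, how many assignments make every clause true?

4

There are 2^4 = 16 truth assignments over (q1, q2, q3, q4).
Check each against the 7 clauses (columns in the order q1, q2, q3, q4):
  F F F F  ✗ fails (q2 | q3)
  F F F T  ✗ fails (q1 | ~q4)
  F F T F  ✓ satisfies all
  F F T T  ✗ fails (q1 | ~q4)
  F T F F  ✗ fails (q3 | q1)
  F T F T  ✗ fails (q1 | ~q4)
  F T T F  ✓ satisfies all
  F T T T  ✗ fails (q1 | ~q4)
  T F F F  ✗ fails (~q1 | q2)
  T F F T  ✗ fails (~q1 | q2)
  T F T F  ✗ fails (~q1 | q2)
  T F T T  ✗ fails (~q1 | q2)
  T T F F  ✓ satisfies all
  T T F T  ✗ fails (~q4 | q3)
  T T T F  ✓ satisfies all
  T T T T  ✗ fails (~q3 | ~q4)
4 of the 16 rows are models.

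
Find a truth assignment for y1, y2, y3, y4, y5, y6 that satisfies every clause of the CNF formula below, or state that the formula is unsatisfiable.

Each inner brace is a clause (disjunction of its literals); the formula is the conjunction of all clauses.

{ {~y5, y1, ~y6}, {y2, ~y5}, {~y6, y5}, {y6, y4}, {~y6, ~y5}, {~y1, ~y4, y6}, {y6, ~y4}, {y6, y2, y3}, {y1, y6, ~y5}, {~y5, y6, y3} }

Case y2 = 1:
Case y6 = 0:
(y4) alone gives y4 = 1.
But (~y4) is also a unit clause — contradiction.
Backtrack on y6: now try y6 = 1.
(y5) alone gives y5 = 1.
But (~y5) is also a unit clause — contradiction.
Either choice for y6 ends in contradiction.
Backtrack on y2: now try y2 = 0.
(~y5) alone gives y5 = 0.
(~y6) alone gives y6 = 0.
(y4) alone gives y4 = 1.
But (~y4) is also a unit clause — contradiction.
Either choice for y2 ends in contradiction.

UNSATISFIABLE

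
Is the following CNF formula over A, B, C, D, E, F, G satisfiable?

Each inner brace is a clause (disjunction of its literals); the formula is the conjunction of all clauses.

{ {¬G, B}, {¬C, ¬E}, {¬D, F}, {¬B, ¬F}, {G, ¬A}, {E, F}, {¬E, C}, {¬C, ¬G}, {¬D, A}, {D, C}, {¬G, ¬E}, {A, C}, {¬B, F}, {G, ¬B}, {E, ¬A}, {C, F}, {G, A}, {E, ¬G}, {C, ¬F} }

Case G = False:
From the singleton clause (¬A), A = False.
Now (A) is unsatisfied and unit — conflict.
So G must be the other value — set G = True.
From the singleton clause (B), B = True.
From the singleton clause (¬F), F = False.
Now (F) is unsatisfied and unit — conflict.
Both values of G lead to a conflict.
No assignment satisfies every clause.

Unsatisfiable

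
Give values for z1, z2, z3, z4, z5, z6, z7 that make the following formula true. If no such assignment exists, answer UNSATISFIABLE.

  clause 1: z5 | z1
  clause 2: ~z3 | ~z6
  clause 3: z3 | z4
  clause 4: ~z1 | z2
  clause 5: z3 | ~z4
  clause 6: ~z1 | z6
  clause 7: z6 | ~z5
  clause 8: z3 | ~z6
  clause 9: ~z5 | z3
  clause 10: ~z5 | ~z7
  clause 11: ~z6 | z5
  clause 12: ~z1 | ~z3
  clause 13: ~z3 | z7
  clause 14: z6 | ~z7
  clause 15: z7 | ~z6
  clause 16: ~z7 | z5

Suppose z5 = 1.
The clause (z6) is unit, so z6 = 1.
The clause (~z3) is unit, so z3 = 0.
Now (z3) is unsatisfied and unit — conflict.
Backtrack on z5: now try z5 = 0.
The clause (z1) is unit, so z1 = 1.
The clause (z2) is unit, so z2 = 1.
The clause (z6) is unit, so z6 = 1.
Now (~z6) is unsatisfied and unit — conflict.
Either choice for z5 ends in contradiction.

UNSATISFIABLE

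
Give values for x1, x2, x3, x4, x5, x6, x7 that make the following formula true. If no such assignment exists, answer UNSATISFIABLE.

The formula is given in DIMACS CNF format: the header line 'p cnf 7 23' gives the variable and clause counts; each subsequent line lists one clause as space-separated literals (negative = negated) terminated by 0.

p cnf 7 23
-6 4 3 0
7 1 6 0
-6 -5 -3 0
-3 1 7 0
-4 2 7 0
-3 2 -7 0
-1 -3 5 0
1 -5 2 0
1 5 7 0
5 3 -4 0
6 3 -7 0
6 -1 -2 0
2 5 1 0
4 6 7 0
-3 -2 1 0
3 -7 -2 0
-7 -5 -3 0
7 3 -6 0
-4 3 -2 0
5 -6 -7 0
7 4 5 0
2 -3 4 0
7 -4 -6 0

x1: True, x2: False, x3: False, x4: True, x5: True, x6: True, x7: True

Try x6 = True.
Try x4 = True.
From the singleton clause (x7), x7 = True.
From the singleton clause (x5), x5 = True.
From the singleton clause (¬x3), x3 = False.
From the singleton clause (¬x2), x2 = False.
From the singleton clause (x1), x1 = True.
This assignment satisfies each clause.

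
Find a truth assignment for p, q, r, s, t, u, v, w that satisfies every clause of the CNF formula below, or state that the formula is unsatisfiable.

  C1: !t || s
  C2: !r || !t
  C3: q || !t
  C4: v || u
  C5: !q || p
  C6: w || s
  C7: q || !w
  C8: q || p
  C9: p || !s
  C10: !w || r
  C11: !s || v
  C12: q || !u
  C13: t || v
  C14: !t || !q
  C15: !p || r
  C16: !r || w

p ↦ true,  q ↦ true,  r ↦ true,  s ↦ true,  t ↦ false,  u ↦ false,  v ↦ true,  w ↦ true

Branch on t: set t = false.
The clause (v) is unit, so v = true.
Branch on q: set q = true.
The clause (p) is unit, so p = true.
The clause (r) is unit, so r = true.
The clause (w) is unit, so w = true.
Every clause is now satisfied; s, u are unconstrained.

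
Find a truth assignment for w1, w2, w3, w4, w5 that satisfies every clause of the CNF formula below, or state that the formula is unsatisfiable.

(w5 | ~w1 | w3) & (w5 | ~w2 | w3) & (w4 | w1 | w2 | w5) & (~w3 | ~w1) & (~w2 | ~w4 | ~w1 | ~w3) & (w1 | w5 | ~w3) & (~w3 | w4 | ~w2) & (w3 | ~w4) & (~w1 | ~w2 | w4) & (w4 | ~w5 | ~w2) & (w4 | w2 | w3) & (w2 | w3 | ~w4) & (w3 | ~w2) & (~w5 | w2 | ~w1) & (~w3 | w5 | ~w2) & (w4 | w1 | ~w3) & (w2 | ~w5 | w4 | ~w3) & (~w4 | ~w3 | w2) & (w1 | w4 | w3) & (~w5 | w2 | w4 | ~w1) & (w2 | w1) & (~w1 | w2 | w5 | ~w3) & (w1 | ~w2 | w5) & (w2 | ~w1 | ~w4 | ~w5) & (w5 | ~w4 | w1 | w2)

Case w3 = 1:
(~w1) alone gives w1 = 0.
(w5) alone gives w5 = 1.
(w4) alone gives w4 = 1.
(w2) alone gives w2 = 1.
This assignment satisfies each clause.

w1 ↦ 0, w2 ↦ 1, w3 ↦ 1, w4 ↦ 1, w5 ↦ 1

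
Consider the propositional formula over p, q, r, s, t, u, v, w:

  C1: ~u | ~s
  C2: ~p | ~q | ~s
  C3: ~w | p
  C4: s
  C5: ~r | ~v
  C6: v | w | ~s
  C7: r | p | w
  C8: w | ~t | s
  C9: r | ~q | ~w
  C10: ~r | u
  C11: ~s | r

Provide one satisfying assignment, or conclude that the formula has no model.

(s) alone gives s = 1.
(~u) alone gives u = 0.
(~r) alone gives r = 0.
But (r) is also a unit clause — contradiction.

UNSATISFIABLE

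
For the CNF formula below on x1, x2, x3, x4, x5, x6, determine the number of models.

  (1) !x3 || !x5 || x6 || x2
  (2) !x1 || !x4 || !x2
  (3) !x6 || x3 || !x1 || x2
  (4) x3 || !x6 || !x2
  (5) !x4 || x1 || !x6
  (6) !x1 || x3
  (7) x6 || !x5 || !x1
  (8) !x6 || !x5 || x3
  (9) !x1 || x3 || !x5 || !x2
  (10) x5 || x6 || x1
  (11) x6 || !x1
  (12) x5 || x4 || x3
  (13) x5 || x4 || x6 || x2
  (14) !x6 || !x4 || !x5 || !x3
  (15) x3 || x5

15

There are 2^6 = 64 truth assignments over (x1, x2, x3, x4, x5, x6).
Split on x3. With x3 = true, the clauses containing x3 are satisfied and !x3 drops from the rest; 11 of the 2^5 = 32 assignments to the other variables satisfy what remains.
With x3 = false, by the same count on the reduced clause set, 4 assignments work.
(One model: x1=F, x2=F, x3=F, x4=F, x5=T, x6=F.)
Total: 11 + 4 = 15.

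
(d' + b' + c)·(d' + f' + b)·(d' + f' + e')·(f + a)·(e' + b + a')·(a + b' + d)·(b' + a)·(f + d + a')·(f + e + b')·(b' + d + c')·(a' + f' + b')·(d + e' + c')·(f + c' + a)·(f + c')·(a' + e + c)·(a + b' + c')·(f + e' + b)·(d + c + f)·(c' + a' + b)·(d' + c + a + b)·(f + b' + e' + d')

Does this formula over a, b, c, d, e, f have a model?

Try f = 1.
Try d = 0.
Try a = 0.
The clause (b') is unit, so b = 0.
Try e = 0.
All clauses hold; c can take either value.
A satisfying assignment: a: 0,  b: 0,  c: 1,  d: 0,  e: 0,  f: 1.

Satisfiable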